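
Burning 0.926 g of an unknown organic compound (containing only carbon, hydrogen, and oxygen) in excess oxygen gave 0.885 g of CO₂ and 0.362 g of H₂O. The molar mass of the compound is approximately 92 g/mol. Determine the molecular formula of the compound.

C2H4O4

mol C = 0.885 g CO₂ ÷ 44.009 g/mol = 0.02011 mol
mol H = 2 × 0.362 g H₂O ÷ 18.015 g/mol = 0.04019 mol
mass O = 0.926 − (0.2415 + 0.04051) = 0.6440 g → mol O = 0.6440 ÷ 15.999 = 0.04025 mol
Divide by the smallest (0.02011 mol): C 1.000, H 1.998, O 2.002
Empirical formula: CH2O2
Empirical-formula mass = 46.02 g/mol; 92 ÷ 46.02 ≈ 2, so the molecular formula is C2H4O4.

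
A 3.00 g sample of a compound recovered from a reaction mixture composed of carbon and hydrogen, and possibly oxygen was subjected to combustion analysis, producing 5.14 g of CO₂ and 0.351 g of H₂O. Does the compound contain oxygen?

yes

mol C = 5.14 g CO₂ ÷ 44.009 g/mol = 0.1168 mol
mol H = 2 × 0.351 g H₂O ÷ 18.015 g/mol = 0.03897 mol
C and H account for only 1.442 g of the 3.00 g sample; the remaining 1.558 g must be oxygen.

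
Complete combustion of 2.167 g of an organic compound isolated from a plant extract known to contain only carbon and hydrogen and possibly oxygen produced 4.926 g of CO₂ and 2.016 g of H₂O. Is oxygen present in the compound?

yes

mol C = 4.926 g CO₂ ÷ 44.009 g/mol = 0.11193 mol
mol H = 2 × 2.016 g H₂O ÷ 18.015 g/mol = 0.22381 mol
C and H account for only 1.5700 g of the 2.167 g sample; the remaining 0.59698 g must be oxygen.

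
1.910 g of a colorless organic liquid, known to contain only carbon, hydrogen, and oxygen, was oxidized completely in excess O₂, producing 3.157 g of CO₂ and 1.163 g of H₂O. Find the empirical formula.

C5H9O4

mol C = 3.157 g CO₂ ÷ 44.009 g/mol = 0.071735 mol
mol H = 2 × 1.163 g H₂O ÷ 18.015 g/mol = 0.12911 mol
mass O = 1.910 − (0.86161 + 0.13015) = 0.91824 g → mol O = 0.91824 ÷ 15.999 = 0.057394 mol
Divide by the smallest (0.057394 mol): C 1.250, H 2.250, O 1.000
Multiplying each by 4 gives whole numbers: C 5.00, H 9.00, O 4.00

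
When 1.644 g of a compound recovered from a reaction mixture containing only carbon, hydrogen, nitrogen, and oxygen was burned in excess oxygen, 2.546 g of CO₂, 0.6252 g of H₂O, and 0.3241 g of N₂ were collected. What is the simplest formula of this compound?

C5H6N2O3

mol C = 2.546 g CO₂ ÷ 44.009 g/mol = 0.057852 mol
mol H = 2 × 0.6252 g H₂O ÷ 18.015 g/mol = 0.069409 mol
mol N = 2 × 0.3241 g N₂ ÷ 28.014 g/mol = 0.023138 mol
mass O = 1.644 − (0.69486 + 0.069964 + 0.32410) = 0.55508 g → mol O = 0.55508 ÷ 15.999 = 0.034695 mol
Divide by the smallest (0.023138 mol): C 2.500, H 3.000, N 1.000, O 1.499
Multiplying each by 2 gives whole numbers: C 5.00, H 6.00, N 2.00, O 3.00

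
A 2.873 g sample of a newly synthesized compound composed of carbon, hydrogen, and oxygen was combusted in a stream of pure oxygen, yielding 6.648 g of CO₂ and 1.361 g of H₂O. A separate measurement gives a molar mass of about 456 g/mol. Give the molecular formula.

mol C = 6.648 g CO₂ ÷ 44.009 g/mol = 0.15106 mol
mol H = 2 × 1.361 g H₂O ÷ 18.015 g/mol = 0.15110 mol
mass O = 2.873 − (1.8144 + 0.15231) = 0.90631 g → mol O = 0.90631 ÷ 15.999 = 0.056648 mol
Divide by the smallest (0.056648 mol): C 2.667, H 2.667, O 1.000
Multiplying each by 3 gives whole numbers: C 8.00, H 8.00, O 3.00
Empirical formula: C8H8O3
Empirical-formula mass = 152.15 g/mol; 456 ÷ 152.15 ≈ 3, so the molecular formula is C24H24O9.

C24H24O9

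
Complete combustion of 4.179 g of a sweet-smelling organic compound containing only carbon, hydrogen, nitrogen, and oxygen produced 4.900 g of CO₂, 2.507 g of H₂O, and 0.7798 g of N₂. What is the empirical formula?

C2H5NO2

mol C = 4.900 g CO₂ ÷ 44.009 g/mol = 0.11134 mol
mol H = 2 × 2.507 g H₂O ÷ 18.015 g/mol = 0.27832 mol
mol N = 2 × 0.7798 g N₂ ÷ 28.014 g/mol = 0.055672 mol
mass O = 4.179 − (1.3373 + 0.28055 + 0.77980) = 1.7813 g → mol O = 1.7813 ÷ 15.999 = 0.11134 mol
Divide by the smallest (0.055672 mol): C 2.000, H 4.999, N 1.000, O 2.000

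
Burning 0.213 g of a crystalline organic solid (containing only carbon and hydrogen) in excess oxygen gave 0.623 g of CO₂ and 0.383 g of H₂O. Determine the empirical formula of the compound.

CH3

mol C = 0.623 g CO₂ ÷ 44.009 g/mol = 0.01416 mol
mol H = 2 × 0.383 g H₂O ÷ 18.015 g/mol = 0.04252 mol
Divide by the smallest (0.01416 mol): C 1.000, H 3.004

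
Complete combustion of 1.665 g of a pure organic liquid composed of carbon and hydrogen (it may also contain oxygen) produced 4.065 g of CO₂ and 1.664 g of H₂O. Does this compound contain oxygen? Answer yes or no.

yes

mol C = 4.065 g CO₂ ÷ 44.009 g/mol = 0.092367 mol
mol H = 2 × 1.664 g H₂O ÷ 18.015 g/mol = 0.18473 mol
C and H account for only 1.2956 g of the 1.665 g sample; the remaining 0.36936 g must be oxygen.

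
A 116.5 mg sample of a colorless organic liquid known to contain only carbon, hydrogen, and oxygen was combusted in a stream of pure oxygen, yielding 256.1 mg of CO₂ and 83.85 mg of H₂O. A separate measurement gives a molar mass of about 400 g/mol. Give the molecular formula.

C20H32O8

mol C = 0.2561 g CO₂ ÷ 44.009 g/mol = 0.0058193 mol
mol H = 2 × 0.08385 g H₂O ÷ 18.015 g/mol = 0.0093089 mol
mass O = 0.1165 − (0.069895 + 0.0093834) = 0.037221 g → mol O = 0.037221 ÷ 15.999 = 0.0023265 mol
Divide by the smallest (0.0023265 mol): C 2.501, H 4.001, O 1.000
Multiplying each by 2 gives whole numbers: C 5.00, H 8.00, O 2.00
Empirical formula: C5H8O2
Empirical-formula mass = 100.12 g/mol; 400 ÷ 100.12 ≈ 4, so the molecular formula is C20H32O8.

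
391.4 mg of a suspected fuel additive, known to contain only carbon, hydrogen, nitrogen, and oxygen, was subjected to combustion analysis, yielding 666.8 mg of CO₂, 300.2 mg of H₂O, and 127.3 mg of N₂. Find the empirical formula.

C5H11N3O

mol C = 0.6668 g CO₂ ÷ 44.009 g/mol = 0.015151 mol
mol H = 2 × 0.3002 g H₂O ÷ 18.015 g/mol = 0.033328 mol
mol N = 2 × 0.1273 g N₂ ÷ 28.014 g/mol = 0.0090883 mol
mass O = 0.3914 − (0.18198 + 0.033594 + 0.12730) = 0.048522 g → mol O = 0.048522 ÷ 15.999 = 0.0030328 mol
Divide by the smallest (0.0030328 mol): C 4.996, H 10.989, N 2.997, O 1.000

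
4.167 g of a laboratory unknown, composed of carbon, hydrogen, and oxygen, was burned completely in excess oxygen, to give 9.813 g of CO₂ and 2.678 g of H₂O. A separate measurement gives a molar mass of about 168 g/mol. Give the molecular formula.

C9H12O3

mol C = 9.813 g CO₂ ÷ 44.009 g/mol = 0.22298 mol
mol H = 2 × 2.678 g H₂O ÷ 18.015 g/mol = 0.29731 mol
mass O = 4.167 − (2.6782 + 0.29969) = 1.1891 g → mol O = 1.1891 ÷ 15.999 = 0.074326 mol
Divide by the smallest (0.074326 mol): C 3.000, H 4.000, O 1.000
Empirical formula: C3H4O
Empirical-formula mass = 56.06 g/mol; 168 ÷ 56.06 ≈ 3, so the molecular formula is C9H12O3.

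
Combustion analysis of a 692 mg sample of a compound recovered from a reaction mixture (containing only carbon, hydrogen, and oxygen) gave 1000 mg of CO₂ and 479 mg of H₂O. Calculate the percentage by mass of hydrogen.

mol C = 1.00 g CO₂ ÷ 44.009 g/mol = 0.02272 mol
mol H = 2 × 0.479 g H₂O ÷ 18.015 g/mol = 0.05318 mol
mass O = 0.692 − (0.2729 + 0.05360) = 0.3655 g → mol O = 0.3655 ÷ 15.999 = 0.02284 mol
mass % H = 0.05360 g ÷ 0.692 g × 100%

7.7%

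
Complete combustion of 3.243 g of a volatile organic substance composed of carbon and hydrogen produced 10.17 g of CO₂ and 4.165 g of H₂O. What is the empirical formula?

CH2

mol C = 10.17 g CO₂ ÷ 44.009 g/mol = 0.23109 mol
mol H = 2 × 4.165 g H₂O ÷ 18.015 g/mol = 0.46239 mol
Divide by the smallest (0.23109 mol): C 1.000, H 2.001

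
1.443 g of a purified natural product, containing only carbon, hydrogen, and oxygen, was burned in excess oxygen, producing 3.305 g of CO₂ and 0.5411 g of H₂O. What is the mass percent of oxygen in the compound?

mol C = 3.305 g CO₂ ÷ 44.009 g/mol = 0.075098 mol
mol H = 2 × 0.5411 g H₂O ÷ 18.015 g/mol = 0.060072 mol
mass O = 1.443 − (0.90201 + 0.060553) = 0.48044 g → mol O = 0.48044 ÷ 15.999 = 0.030029 mol
mass % O = 0.48044 g ÷ 1.443 g × 100%

33.29%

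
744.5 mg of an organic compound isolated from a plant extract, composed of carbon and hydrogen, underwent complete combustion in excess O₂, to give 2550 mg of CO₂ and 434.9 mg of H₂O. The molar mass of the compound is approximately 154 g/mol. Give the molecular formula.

C12H10

mol C = 2.550 g CO₂ ÷ 44.009 g/mol = 0.057943 mol
mol H = 2 × 0.4349 g H₂O ÷ 18.015 g/mol = 0.048282 mol
Divide by the smallest (0.048282 mol): C 1.200, H 1.000
Multiplying each by 5 gives whole numbers: C 6.00, H 5.00
Empirical formula: C6H5
Empirical-formula mass = 77.11 g/mol; 154 ÷ 77.11 ≈ 2, so the molecular formula is C12H10.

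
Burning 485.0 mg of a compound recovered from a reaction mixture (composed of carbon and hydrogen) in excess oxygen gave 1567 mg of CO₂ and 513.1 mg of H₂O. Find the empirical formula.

C5H8

mol C = 1.567 g CO₂ ÷ 44.009 g/mol = 0.035606 mol
mol H = 2 × 0.5131 g H₂O ÷ 18.015 g/mol = 0.056964 mol
Divide by the smallest (0.035606 mol): C 1.000, H 1.600
Multiplying each by 5 gives whole numbers: C 5.00, H 8.00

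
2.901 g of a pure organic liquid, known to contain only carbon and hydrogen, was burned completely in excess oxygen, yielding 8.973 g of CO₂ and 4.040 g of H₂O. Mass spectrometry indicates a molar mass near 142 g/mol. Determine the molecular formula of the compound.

C10H22

mol C = 8.973 g CO₂ ÷ 44.009 g/mol = 0.20389 mol
mol H = 2 × 4.040 g H₂O ÷ 18.015 g/mol = 0.44852 mol
Divide by the smallest (0.20389 mol): C 1.000, H 2.200
Multiplying each by 5 gives whole numbers: C 5.00, H 11.00
Empirical formula: C5H11
Empirical-formula mass = 71.14 g/mol; 142 ÷ 71.14 ≈ 2, so the molecular formula is C10H22.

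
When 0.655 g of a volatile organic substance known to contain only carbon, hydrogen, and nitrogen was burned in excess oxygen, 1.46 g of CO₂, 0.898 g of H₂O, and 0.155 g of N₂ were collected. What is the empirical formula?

C3H9N

mol C = 1.46 g CO₂ ÷ 44.009 g/mol = 0.03318 mol
mol H = 2 × 0.898 g H₂O ÷ 18.015 g/mol = 0.09969 mol
mol N = 2 × 0.155 g N₂ ÷ 28.014 g/mol = 0.01107 mol
Divide by the smallest (0.01107 mol): C 2.998, H 9.009, N 1.000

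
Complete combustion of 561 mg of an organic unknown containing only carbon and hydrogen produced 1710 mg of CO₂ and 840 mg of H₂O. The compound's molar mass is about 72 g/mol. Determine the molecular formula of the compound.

C5H12

mol C = 1.71 g CO₂ ÷ 44.009 g/mol = 0.03886 mol
mol H = 2 × 0.840 g H₂O ÷ 18.015 g/mol = 0.09326 mol
Divide by the smallest (0.03886 mol): C 1.000, H 2.400
Multiplying each by 5 gives whole numbers: C 5.00, H 12.00
Empirical formula: C5H12
Empirical-formula mass = 72.15 g/mol; 72 ÷ 72.15 ≈ 1, so the molecular formula is C5H12.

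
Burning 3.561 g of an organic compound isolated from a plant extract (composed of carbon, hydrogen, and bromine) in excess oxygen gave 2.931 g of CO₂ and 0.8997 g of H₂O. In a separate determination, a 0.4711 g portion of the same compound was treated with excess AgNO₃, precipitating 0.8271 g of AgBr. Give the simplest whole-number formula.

mol C = 2.931 g CO₂ ÷ 44.009 g/mol = 0.066600 mol
mol H = 2 × 0.8997 g H₂O ÷ 18.015 g/mol = 0.099883 mol
From the AgBr data: mol Br per gram of compound = (0.8271 ÷ 187.772) ÷ 0.4711 = 0.0093501 mol/g, so in the 3.561 g combustion sample mol Br = 0.033296 mol
Divide by the smallest (0.033296 mol): C 2.000, H 3.000, Br 1.000

C2H3Br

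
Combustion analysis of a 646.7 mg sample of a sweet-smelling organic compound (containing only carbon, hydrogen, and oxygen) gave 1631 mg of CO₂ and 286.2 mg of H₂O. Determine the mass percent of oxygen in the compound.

26.22%

mol C = 1.631 g CO₂ ÷ 44.009 g/mol = 0.037061 mol
mol H = 2 × 0.2862 g H₂O ÷ 18.015 g/mol = 0.031774 mol
mass O = 0.6467 − (0.44513 + 0.032028) = 0.16954 g → mol O = 0.16954 ÷ 15.999 = 0.010597 mol
mass % O = 0.16954 g ÷ 0.6467 g × 100%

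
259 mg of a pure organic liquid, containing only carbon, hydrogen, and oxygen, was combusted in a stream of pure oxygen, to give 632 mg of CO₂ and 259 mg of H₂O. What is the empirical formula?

C4H8O

mol C = 0.632 g CO₂ ÷ 44.009 g/mol = 0.01436 mol
mol H = 2 × 0.259 g H₂O ÷ 18.015 g/mol = 0.02875 mol
mass O = 0.259 − (0.1725 + 0.02898) = 0.05753 g → mol O = 0.05753 ÷ 15.999 = 0.003596 mol
Divide by the smallest (0.003596 mol): C 3.994, H 7.996, O 1.000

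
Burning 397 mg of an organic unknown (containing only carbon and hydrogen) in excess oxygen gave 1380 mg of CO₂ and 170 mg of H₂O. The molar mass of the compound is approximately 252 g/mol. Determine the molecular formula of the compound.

mol C = 1.38 g CO₂ ÷ 44.009 g/mol = 0.03136 mol
mol H = 2 × 0.170 g H₂O ÷ 18.015 g/mol = 0.01887 mol
Divide by the smallest (0.01887 mol): C 1.661, H 1.000
Multiplying each by 3 gives whole numbers: C 4.98, H 3.00
Empirical formula: C5H3
Empirical-formula mass = 63.08 g/mol; 252 ÷ 63.08 ≈ 4, so the molecular formula is C20H12.

C20H12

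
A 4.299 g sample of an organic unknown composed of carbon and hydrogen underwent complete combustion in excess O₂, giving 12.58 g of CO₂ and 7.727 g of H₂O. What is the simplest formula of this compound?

CH3

mol C = 12.58 g CO₂ ÷ 44.009 g/mol = 0.28585 mol
mol H = 2 × 7.727 g H₂O ÷ 18.015 g/mol = 0.85784 mol
Divide by the smallest (0.28585 mol): C 1.000, H 3.001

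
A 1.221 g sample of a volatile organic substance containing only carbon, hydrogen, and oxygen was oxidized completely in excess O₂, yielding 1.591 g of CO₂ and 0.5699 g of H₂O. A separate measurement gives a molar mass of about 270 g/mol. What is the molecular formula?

C8H14O10

mol C = 1.591 g CO₂ ÷ 44.009 g/mol = 0.036152 mol
mol H = 2 × 0.5699 g H₂O ÷ 18.015 g/mol = 0.063269 mol
mass O = 1.221 − (0.43422 + 0.063776) = 0.72301 g → mol O = 0.72301 ÷ 15.999 = 0.045191 mol
Divide by the smallest (0.036152 mol): C 1.000, H 1.750, O 1.250
Multiplying each by 4 gives whole numbers: C 4.00, H 7.00, O 5.00
Empirical formula: C4H7O5
Empirical-formula mass = 135.09 g/mol; 270 ÷ 135.09 ≈ 2, so the molecular formula is C8H14O10.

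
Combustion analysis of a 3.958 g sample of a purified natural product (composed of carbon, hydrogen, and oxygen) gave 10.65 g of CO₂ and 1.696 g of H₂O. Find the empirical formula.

mol C = 10.65 g CO₂ ÷ 44.009 g/mol = 0.24200 mol
mol H = 2 × 1.696 g H₂O ÷ 18.015 g/mol = 0.18829 mol
mass O = 3.958 − (2.9066 + 0.18979) = 0.86159 g → mol O = 0.86159 ÷ 15.999 = 0.053853 mol
Divide by the smallest (0.053853 mol): C 4.494, H 3.496, O 1.000
Multiplying each by 2 gives whole numbers: C 8.99, H 6.99, O 2.00

C9H7O2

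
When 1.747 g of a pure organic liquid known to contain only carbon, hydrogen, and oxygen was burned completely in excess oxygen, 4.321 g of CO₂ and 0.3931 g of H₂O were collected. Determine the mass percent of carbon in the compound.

67.50%

mol C = 4.321 g CO₂ ÷ 44.009 g/mol = 0.098184 mol
mol H = 2 × 0.3931 g H₂O ÷ 18.015 g/mol = 0.043641 mol
mass O = 1.747 − (1.1793 + 0.043991) = 0.52372 g → mol O = 0.52372 ÷ 15.999 = 0.032734 mol
mass % C = 1.1793 g ÷ 1.747 g × 100%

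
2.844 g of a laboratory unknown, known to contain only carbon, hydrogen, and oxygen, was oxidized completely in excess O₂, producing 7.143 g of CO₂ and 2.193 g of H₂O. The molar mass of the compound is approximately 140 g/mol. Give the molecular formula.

mol C = 7.143 g CO₂ ÷ 44.009 g/mol = 0.16231 mol
mol H = 2 × 2.193 g H₂O ÷ 18.015 g/mol = 0.24346 mol
mass O = 2.844 − (1.9495 + 0.24541) = 0.64911 g → mol O = 0.64911 ÷ 15.999 = 0.040572 mol
Divide by the smallest (0.040572 mol): C 4.000, H 6.001, O 1.000
Empirical formula: C4H6O
Empirical-formula mass = 70.09 g/mol; 140 ÷ 70.09 ≈ 2, so the molecular formula is C8H12O2.

C8H12O2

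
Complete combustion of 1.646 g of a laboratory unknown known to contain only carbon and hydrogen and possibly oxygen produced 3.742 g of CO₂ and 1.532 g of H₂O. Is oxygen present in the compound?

yes

mol C = 3.742 g CO₂ ÷ 44.009 g/mol = 0.085028 mol
mol H = 2 × 1.532 g H₂O ÷ 18.015 g/mol = 0.17008 mol
C and H account for only 1.1927 g of the 1.646 g sample; the remaining 0.45329 g must be oxygen.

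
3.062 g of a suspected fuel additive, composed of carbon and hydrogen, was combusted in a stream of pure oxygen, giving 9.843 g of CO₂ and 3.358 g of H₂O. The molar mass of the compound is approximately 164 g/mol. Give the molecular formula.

mol C = 9.843 g CO₂ ÷ 44.009 g/mol = 0.22366 mol
mol H = 2 × 3.358 g H₂O ÷ 18.015 g/mol = 0.37280 mol
Divide by the smallest (0.22366 mol): C 1.000, H 1.667
Multiplying each by 3 gives whole numbers: C 3.00, H 5.00
Empirical formula: C3H5
Empirical-formula mass = 41.07 g/mol; 164 ÷ 41.07 ≈ 4, so the molecular formula is C12H20.

C12H20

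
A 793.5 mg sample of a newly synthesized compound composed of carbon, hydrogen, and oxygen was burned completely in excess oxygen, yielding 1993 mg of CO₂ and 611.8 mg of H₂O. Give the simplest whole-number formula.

mol C = 1.993 g CO₂ ÷ 44.009 g/mol = 0.045286 mol
mol H = 2 × 0.6118 g H₂O ÷ 18.015 g/mol = 0.067921 mol
mass O = 0.7935 − (0.54393 + 0.068465) = 0.18110 g → mol O = 0.18110 ÷ 15.999 = 0.011320 mol
Divide by the smallest (0.011320 mol): C 4.001, H 6.000, O 1.000

C4H6O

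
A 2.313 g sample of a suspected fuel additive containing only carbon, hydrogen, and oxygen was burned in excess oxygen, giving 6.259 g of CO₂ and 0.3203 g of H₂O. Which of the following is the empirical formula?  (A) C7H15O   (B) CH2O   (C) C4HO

mol C = 6.259 g CO₂ ÷ 44.009 g/mol = 0.14222 mol
mol H = 2 × 0.3203 g H₂O ÷ 18.015 g/mol = 0.035559 mol
mass O = 2.313 − (1.7082 + 0.035844) = 0.56894 g → mol O = 0.56894 ÷ 15.999 = 0.035561 mol
Divide by the smallest (0.035559 mol): C 4.000, H 1.000, O 1.000

(C) C4HO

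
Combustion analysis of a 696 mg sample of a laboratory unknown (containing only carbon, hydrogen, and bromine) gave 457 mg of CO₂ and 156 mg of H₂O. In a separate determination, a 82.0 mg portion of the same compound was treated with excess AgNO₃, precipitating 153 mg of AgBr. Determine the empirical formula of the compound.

C3H5Br2

mol C = 0.457 g CO₂ ÷ 44.009 g/mol = 0.01038 mol
mol H = 2 × 0.156 g H₂O ÷ 18.015 g/mol = 0.01732 mol
From the AgBr data: mol Br per gram of compound = (0.153 ÷ 187.772) ÷ 0.0820 = 0.009937 mol/g, so in the 0.696 g combustion sample mol Br = 0.006916 mol
Divide by the smallest (0.006916 mol): C 1.501, H 2.504, Br 1.000
Multiplying each by 2 gives whole numbers: C 3.00, H 5.01, Br 2.00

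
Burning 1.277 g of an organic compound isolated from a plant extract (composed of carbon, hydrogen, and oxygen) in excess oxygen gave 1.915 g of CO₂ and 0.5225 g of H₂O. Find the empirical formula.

mol C = 1.915 g CO₂ ÷ 44.009 g/mol = 0.043514 mol
mol H = 2 × 0.5225 g H₂O ÷ 18.015 g/mol = 0.058007 mol
mass O = 1.277 − (0.52264 + 0.058471) = 0.69588 g → mol O = 0.69588 ÷ 15.999 = 0.043495 mol
Divide by the smallest (0.043495 mol): C 1.000, H 1.334, O 1.000
Multiplying each by 3 gives whole numbers: C 3.00, H 4.00, O 3.00

C3H4O3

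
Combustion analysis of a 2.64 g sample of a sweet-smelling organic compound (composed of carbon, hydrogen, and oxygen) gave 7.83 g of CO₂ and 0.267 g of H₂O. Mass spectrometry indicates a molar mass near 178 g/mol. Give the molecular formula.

C12H2O2

mol C = 7.83 g CO₂ ÷ 44.009 g/mol = 0.1779 mol
mol H = 2 × 0.267 g H₂O ÷ 18.015 g/mol = 0.02964 mol
mass O = 2.64 − (2.137 + 0.02988) = 0.4731 g → mol O = 0.4731 ÷ 15.999 = 0.02957 mol
Divide by the smallest (0.02957 mol): C 6.016, H 1.002, O 1.000
Empirical formula: C6HO
Empirical-formula mass = 89.07 g/mol; 178 ÷ 89.07 ≈ 2, so the molecular formula is C12H2O2.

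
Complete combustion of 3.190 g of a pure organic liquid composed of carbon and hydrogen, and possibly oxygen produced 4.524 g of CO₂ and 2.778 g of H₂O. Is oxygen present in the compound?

yes

mol C = 4.524 g CO₂ ÷ 44.009 g/mol = 0.10280 mol
mol H = 2 × 2.778 g H₂O ÷ 18.015 g/mol = 0.30841 mol
C and H account for only 1.5456 g of the 3.190 g sample; the remaining 1.6444 g must be oxygen.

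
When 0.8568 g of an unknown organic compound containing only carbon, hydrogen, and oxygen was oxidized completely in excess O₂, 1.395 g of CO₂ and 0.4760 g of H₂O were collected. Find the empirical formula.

C6H10O5

mol C = 1.395 g CO₂ ÷ 44.009 g/mol = 0.031698 mol
mol H = 2 × 0.4760 g H₂O ÷ 18.015 g/mol = 0.052845 mol
mass O = 0.8568 − (0.38073 + 0.053268) = 0.42281 g → mol O = 0.42281 ÷ 15.999 = 0.026427 mol
Divide by the smallest (0.026427 mol): C 1.199, H 2.000, O 1.000
Multiplying each by 5 gives whole numbers: C 6.00, H 10.00, O 5.00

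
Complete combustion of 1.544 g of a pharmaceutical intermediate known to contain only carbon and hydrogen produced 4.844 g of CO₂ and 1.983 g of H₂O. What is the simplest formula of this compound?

CH2

mol C = 4.844 g CO₂ ÷ 44.009 g/mol = 0.11007 mol
mol H = 2 × 1.983 g H₂O ÷ 18.015 g/mol = 0.22015 mol
Divide by the smallest (0.11007 mol): C 1.000, H 2.000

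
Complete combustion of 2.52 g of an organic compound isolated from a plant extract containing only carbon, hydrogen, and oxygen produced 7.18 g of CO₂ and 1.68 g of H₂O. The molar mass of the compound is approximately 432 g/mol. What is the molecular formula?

mol C = 7.18 g CO₂ ÷ 44.009 g/mol = 0.1631 mol
mol H = 2 × 1.68 g H₂O ÷ 18.015 g/mol = 0.1865 mol
mass O = 2.52 − (1.960 + 0.1880) = 0.3724 g → mol O = 0.3724 ÷ 15.999 = 0.02328 mol
Divide by the smallest (0.02328 mol): C 7.009, H 8.012, O 1.000
Empirical formula: C7H8O
Empirical-formula mass = 108.14 g/mol; 432 ÷ 108.14 ≈ 4, so the molecular formula is C28H32O4.

C28H32O4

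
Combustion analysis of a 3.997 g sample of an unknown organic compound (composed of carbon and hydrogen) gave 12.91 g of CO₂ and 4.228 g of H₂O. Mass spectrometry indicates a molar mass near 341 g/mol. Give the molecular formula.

mol C = 12.91 g CO₂ ÷ 44.009 g/mol = 0.29335 mol
mol H = 2 × 4.228 g H₂O ÷ 18.015 g/mol = 0.46939 mol
Divide by the smallest (0.29335 mol): C 1.000, H 1.600
Multiplying each by 5 gives whole numbers: C 5.00, H 8.00
Empirical formula: C5H8
Empirical-formula mass = 68.12 g/mol; 341 ÷ 68.12 ≈ 5, so the molecular formula is C25H40.

C25H40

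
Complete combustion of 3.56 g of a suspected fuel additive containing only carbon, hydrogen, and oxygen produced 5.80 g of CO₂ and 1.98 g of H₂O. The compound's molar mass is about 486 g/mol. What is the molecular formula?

mol C = 5.80 g CO₂ ÷ 44.009 g/mol = 0.1318 mol
mol H = 2 × 1.98 g H₂O ÷ 18.015 g/mol = 0.2198 mol
mass O = 3.56 − (1.583 + 0.2216) = 1.755 g → mol O = 1.755 ÷ 15.999 = 0.1097 mol
Divide by the smallest (0.1097 mol): C 1.201, H 2.003, O 1.000
Multiplying each by 5 gives whole numbers: C 6.01, H 10.02, O 5.00
Empirical formula: C6H10O5
Empirical-formula mass = 162.14 g/mol; 486 ÷ 162.14 ≈ 3, so the molecular formula is C18H30O15.

C18H30O15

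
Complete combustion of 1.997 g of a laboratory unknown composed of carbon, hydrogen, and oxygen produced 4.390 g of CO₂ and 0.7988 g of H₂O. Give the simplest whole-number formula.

mol C = 4.390 g CO₂ ÷ 44.009 g/mol = 0.099752 mol
mol H = 2 × 0.7988 g H₂O ÷ 18.015 g/mol = 0.088682 mol
mass O = 1.997 − (1.1981 + 0.089391) = 0.70948 g → mol O = 0.70948 ÷ 15.999 = 0.044346 mol
Divide by the smallest (0.044346 mol): C 2.249, H 2.000, O 1.000
Multiplying each by 4 gives whole numbers: C 9.00, H 8.00, O 4.00

C9H8O4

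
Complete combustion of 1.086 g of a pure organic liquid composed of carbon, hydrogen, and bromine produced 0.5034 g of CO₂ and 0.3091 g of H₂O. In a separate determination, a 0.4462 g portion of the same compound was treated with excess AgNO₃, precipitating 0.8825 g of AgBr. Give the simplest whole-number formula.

CH3Br

mol C = 0.5034 g CO₂ ÷ 44.009 g/mol = 0.011439 mol
mol H = 2 × 0.3091 g H₂O ÷ 18.015 g/mol = 0.034316 mol
From the AgBr data: mol Br per gram of compound = (0.8825 ÷ 187.772) ÷ 0.4462 = 0.010533 mol/g, so in the 1.086 g combustion sample mol Br = 0.011439 mol
Divide by the smallest (0.011439 mol): C 1.000, H 3.000, Br 1.000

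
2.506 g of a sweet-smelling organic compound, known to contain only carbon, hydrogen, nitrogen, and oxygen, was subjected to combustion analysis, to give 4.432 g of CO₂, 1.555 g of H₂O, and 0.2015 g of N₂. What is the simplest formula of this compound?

mol C = 4.432 g CO₂ ÷ 44.009 g/mol = 0.10071 mol
mol H = 2 × 1.555 g H₂O ÷ 18.015 g/mol = 0.17263 mol
mol N = 2 × 0.2015 g N₂ ÷ 28.014 g/mol = 0.014386 mol
mass O = 2.506 − (1.2096 + 0.17401 + 0.20150) = 0.92090 g → mol O = 0.92090 ÷ 15.999 = 0.057560 mol
Divide by the smallest (0.014386 mol): C 7.000, H 12.000, N 1.000, O 4.001

C7H12NO4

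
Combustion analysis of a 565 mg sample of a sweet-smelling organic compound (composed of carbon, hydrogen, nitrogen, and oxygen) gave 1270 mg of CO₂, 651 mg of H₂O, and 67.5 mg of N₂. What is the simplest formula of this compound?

C6H15NO

mol C = 1.27 g CO₂ ÷ 44.009 g/mol = 0.02886 mol
mol H = 2 × 0.651 g H₂O ÷ 18.015 g/mol = 0.07227 mol
mol N = 2 × 0.0675 g N₂ ÷ 28.014 g/mol = 0.004819 mol
mass O = 0.565 − (0.3466 + 0.07285 + 0.06750) = 0.07804 g → mol O = 0.07804 ÷ 15.999 = 0.004878 mol
Divide by the smallest (0.004819 mol): C 5.988, H 14.997, N 1.000, O 1.012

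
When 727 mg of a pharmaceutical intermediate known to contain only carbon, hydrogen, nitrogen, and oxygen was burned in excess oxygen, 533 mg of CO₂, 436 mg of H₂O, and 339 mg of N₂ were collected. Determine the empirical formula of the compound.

CH4N2O

mol C = 0.533 g CO₂ ÷ 44.009 g/mol = 0.01211 mol
mol H = 2 × 0.436 g H₂O ÷ 18.015 g/mol = 0.04840 mol
mol N = 2 × 0.339 g N₂ ÷ 28.014 g/mol = 0.02420 mol
mass O = 0.727 − (0.1455 + 0.04879 + 0.3390) = 0.1937 g → mol O = 0.1937 ÷ 15.999 = 0.01211 mol
Divide by the smallest (0.01211 mol): C 1.000, H 3.997, N 1.999, O 1.000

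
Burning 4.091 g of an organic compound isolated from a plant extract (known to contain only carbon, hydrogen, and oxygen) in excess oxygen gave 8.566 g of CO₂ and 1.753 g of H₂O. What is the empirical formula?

mol C = 8.566 g CO₂ ÷ 44.009 g/mol = 0.19464 mol
mol H = 2 × 1.753 g H₂O ÷ 18.015 g/mol = 0.19462 mol
mass O = 4.091 − (2.3378 + 0.19617) = 1.5570 g → mol O = 1.5570 ÷ 15.999 = 0.097317 mol
Divide by the smallest (0.097317 mol): C 2.000, H 2.000, O 1.000

C2H2O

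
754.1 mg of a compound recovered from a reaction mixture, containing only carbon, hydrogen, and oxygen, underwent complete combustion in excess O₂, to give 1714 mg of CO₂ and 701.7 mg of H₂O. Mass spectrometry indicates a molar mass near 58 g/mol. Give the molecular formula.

C3H6O

mol C = 1.714 g CO₂ ÷ 44.009 g/mol = 0.038947 mol
mol H = 2 × 0.7017 g H₂O ÷ 18.015 g/mol = 0.077902 mol
mass O = 0.7541 − (0.46779 + 0.078525) = 0.20779 g → mol O = 0.20779 ÷ 15.999 = 0.012988 mol
Divide by the smallest (0.012988 mol): C 2.999, H 5.998, O 1.000
Empirical formula: C3H6O
Empirical-formula mass = 58.08 g/mol; 58 ÷ 58.08 ≈ 1, so the molecular formula is C3H6O.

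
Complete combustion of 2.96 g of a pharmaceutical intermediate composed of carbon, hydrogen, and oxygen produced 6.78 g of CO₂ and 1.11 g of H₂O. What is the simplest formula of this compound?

mol C = 6.78 g CO₂ ÷ 44.009 g/mol = 0.1541 mol
mol H = 2 × 1.11 g H₂O ÷ 18.015 g/mol = 0.1232 mol
mass O = 2.96 − (1.850 + 0.1242) = 0.9854 g → mol O = 0.9854 ÷ 15.999 = 0.06159 mol
Divide by the smallest (0.06159 mol): C 2.501, H 2.001, O 1.000
Multiplying each by 2 gives whole numbers: C 5.00, H 4.00, O 2.00

C5H4O2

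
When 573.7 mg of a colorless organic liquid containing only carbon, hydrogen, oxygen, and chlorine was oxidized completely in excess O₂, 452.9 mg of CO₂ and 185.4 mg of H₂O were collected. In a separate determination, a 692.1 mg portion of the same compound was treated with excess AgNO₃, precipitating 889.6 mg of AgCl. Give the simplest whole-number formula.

mol C = 0.4529 g CO₂ ÷ 44.009 g/mol = 0.010291 mol
mol H = 2 × 0.1854 g H₂O ÷ 18.015 g/mol = 0.020583 mol
From the AgCl data: mol Cl per gram of compound = (0.8896 ÷ 143.318) ÷ 0.6921 = 0.0089686 mol/g, so in the 0.5737 g combustion sample mol Cl = 0.0051453 mol
mass O = 0.5737 − (0.12361 + 0.020748 + 0.18240) = 0.24695 g → mol O = 0.24695 ÷ 15.999 = 0.015435 mol
Divide by the smallest (0.0051453 mol): C 2.000, H 4.000, Cl 1.000, O 3.000

C2H4ClO3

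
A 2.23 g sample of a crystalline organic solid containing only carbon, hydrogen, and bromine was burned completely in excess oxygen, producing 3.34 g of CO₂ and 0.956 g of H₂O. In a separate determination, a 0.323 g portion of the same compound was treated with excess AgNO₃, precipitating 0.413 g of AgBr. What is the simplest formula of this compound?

mol C = 3.34 g CO₂ ÷ 44.009 g/mol = 0.07589 mol
mol H = 2 × 0.956 g H₂O ÷ 18.015 g/mol = 0.1061 mol
From the AgBr data: mol Br per gram of compound = (0.413 ÷ 187.772) ÷ 0.323 = 0.006810 mol/g, so in the 2.23 g combustion sample mol Br = 0.01519 mol
Divide by the smallest (0.01519 mol): C 4.998, H 6.989, Br 1.000

C5H7Br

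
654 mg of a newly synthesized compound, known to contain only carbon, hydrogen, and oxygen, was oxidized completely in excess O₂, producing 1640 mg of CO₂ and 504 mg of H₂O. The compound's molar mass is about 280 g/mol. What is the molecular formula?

mol C = 1.64 g CO₂ ÷ 44.009 g/mol = 0.03727 mol
mol H = 2 × 0.504 g H₂O ÷ 18.015 g/mol = 0.05595 mol
mass O = 0.654 − (0.4476 + 0.05640) = 0.1500 g → mol O = 0.1500 ÷ 15.999 = 0.009376 mol
Divide by the smallest (0.009376 mol): C 3.974, H 5.968, O 1.000
Empirical formula: C4H6O
Empirical-formula mass = 70.09 g/mol; 280 ÷ 70.09 ≈ 4, so the molecular formula is C16H24O4.

C16H24O4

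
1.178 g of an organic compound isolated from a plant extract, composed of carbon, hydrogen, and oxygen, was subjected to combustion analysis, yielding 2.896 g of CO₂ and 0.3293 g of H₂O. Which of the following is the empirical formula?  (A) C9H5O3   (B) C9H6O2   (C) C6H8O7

mol C = 2.896 g CO₂ ÷ 44.009 g/mol = 0.065805 mol
mol H = 2 × 0.3293 g H₂O ÷ 18.015 g/mol = 0.036558 mol
mass O = 1.178 − (0.79038 + 0.036851) = 0.35077 g → mol O = 0.35077 ÷ 15.999 = 0.021924 mol
Divide by the smallest (0.021924 mol): C 3.001, H 1.667, O 1.000
Multiplying each by 3 gives whole numbers: C 9.00, H 5.00, O 3.00

(A) C9H5O3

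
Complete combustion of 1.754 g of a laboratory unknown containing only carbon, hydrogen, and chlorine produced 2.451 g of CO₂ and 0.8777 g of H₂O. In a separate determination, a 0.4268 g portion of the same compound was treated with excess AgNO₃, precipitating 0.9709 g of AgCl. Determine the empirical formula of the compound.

C4H7Cl2

mol C = 2.451 g CO₂ ÷ 44.009 g/mol = 0.055693 mol
mol H = 2 × 0.8777 g H₂O ÷ 18.015 g/mol = 0.097441 mol
From the AgCl data: mol Cl per gram of compound = (0.9709 ÷ 143.318) ÷ 0.4268 = 0.015873 mol/g, so in the 1.754 g combustion sample mol Cl = 0.027841 mol
Divide by the smallest (0.027841 mol): C 2.000, H 3.500, Cl 1.000
Multiplying each by 2 gives whole numbers: C 4.00, H 7.00, Cl 2.00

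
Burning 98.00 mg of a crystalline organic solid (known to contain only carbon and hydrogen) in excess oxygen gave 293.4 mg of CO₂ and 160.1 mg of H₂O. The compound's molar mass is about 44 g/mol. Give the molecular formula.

mol C = 0.2934 g CO₂ ÷ 44.009 g/mol = 0.0066668 mol
mol H = 2 × 0.1601 g H₂O ÷ 18.015 g/mol = 0.017774 mol
Divide by the smallest (0.0066668 mol): C 1.000, H 2.666
Multiplying each by 3 gives whole numbers: C 3.00, H 8.00
Empirical formula: C3H8
Empirical-formula mass = 44.10 g/mol; 44 ÷ 44.10 ≈ 1, so the molecular formula is C3H8.

C3H8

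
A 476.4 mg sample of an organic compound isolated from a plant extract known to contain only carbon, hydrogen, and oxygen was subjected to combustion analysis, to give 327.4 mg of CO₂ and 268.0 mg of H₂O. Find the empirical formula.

mol C = 0.3274 g CO₂ ÷ 44.009 g/mol = 0.0074394 mol
mol H = 2 × 0.2680 g H₂O ÷ 18.015 g/mol = 0.029753 mol
mass O = 0.4764 − (0.089354 + 0.029991) = 0.35705 g → mol O = 0.35705 ÷ 15.999 = 0.022317 mol
Divide by the smallest (0.0074394 mol): C 1.000, H 3.999, O 3.000

CH4O3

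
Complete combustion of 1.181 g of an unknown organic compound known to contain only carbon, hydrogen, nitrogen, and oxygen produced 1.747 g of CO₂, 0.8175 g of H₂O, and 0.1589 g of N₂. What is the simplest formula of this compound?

mol C = 1.747 g CO₂ ÷ 44.009 g/mol = 0.039696 mol
mol H = 2 × 0.8175 g H₂O ÷ 18.015 g/mol = 0.090758 mol
mol N = 2 × 0.1589 g N₂ ÷ 28.014 g/mol = 0.011344 mol
mass O = 1.181 − (0.47679 + 0.091484 + 0.15890) = 0.45382 g → mol O = 0.45382 ÷ 15.999 = 0.028366 mol
Divide by the smallest (0.011344 mol): C 3.499, H 8.000, N 1.000, O 2.500
Multiplying each by 2 gives whole numbers: C 7.00, H 16.00, N 2.00, O 5.00

C7H16N2O5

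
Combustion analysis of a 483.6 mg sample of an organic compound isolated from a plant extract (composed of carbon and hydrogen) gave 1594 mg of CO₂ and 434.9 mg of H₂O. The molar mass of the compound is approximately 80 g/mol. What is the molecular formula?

C6H8

mol C = 1.594 g CO₂ ÷ 44.009 g/mol = 0.036220 mol
mol H = 2 × 0.4349 g H₂O ÷ 18.015 g/mol = 0.048282 mol
Divide by the smallest (0.036220 mol): C 1.000, H 1.333
Multiplying each by 3 gives whole numbers: C 3.00, H 4.00
Empirical formula: C3H4
Empirical-formula mass = 40.06 g/mol; 80 ÷ 40.06 ≈ 2, so the molecular formula is C6H8.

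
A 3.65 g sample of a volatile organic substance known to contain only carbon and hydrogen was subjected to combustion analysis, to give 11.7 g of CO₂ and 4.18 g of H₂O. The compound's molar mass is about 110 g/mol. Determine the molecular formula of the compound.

C8H14

mol C = 11.7 g CO₂ ÷ 44.009 g/mol = 0.2659 mol
mol H = 2 × 4.18 g H₂O ÷ 18.015 g/mol = 0.4641 mol
Divide by the smallest (0.2659 mol): C 1.000, H 1.746
Multiplying each by 4 gives whole numbers: C 4.00, H 6.98
Empirical formula: C4H7
Empirical-formula mass = 55.10 g/mol; 110 ÷ 55.10 ≈ 2, so the molecular formula is C8H14.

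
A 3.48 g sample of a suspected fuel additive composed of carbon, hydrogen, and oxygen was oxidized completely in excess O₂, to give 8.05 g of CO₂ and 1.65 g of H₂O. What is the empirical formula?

mol C = 8.05 g CO₂ ÷ 44.009 g/mol = 0.1829 mol
mol H = 2 × 1.65 g H₂O ÷ 18.015 g/mol = 0.1832 mol
mass O = 3.48 − (2.197 + 0.1846) = 1.098 g → mol O = 1.098 ÷ 15.999 = 0.06865 mol
Divide by the smallest (0.06865 mol): C 2.664, H 2.668, O 1.000
Multiplying each by 3 gives whole numbers: C 7.99, H 8.00, O 3.00

C8H8O3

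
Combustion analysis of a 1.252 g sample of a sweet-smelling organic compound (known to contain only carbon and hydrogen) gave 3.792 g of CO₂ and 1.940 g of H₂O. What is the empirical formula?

mol C = 3.792 g CO₂ ÷ 44.009 g/mol = 0.086164 mol
mol H = 2 × 1.940 g H₂O ÷ 18.015 g/mol = 0.21538 mol
Divide by the smallest (0.086164 mol): C 1.000, H 2.500
Multiplying each by 2 gives whole numbers: C 2.00, H 5.00

C2H5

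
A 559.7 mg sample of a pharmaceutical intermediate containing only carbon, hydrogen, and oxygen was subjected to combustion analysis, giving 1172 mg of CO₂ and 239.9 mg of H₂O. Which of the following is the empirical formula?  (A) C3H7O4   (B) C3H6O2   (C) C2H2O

(C) C2H2O

mol C = 1.172 g CO₂ ÷ 44.009 g/mol = 0.026631 mol
mol H = 2 × 0.2399 g H₂O ÷ 18.015 g/mol = 0.026633 mol
mass O = 0.5597 − (0.31986 + 0.026846) = 0.21299 g → mol O = 0.21299 ÷ 15.999 = 0.013313 mol
Divide by the smallest (0.013313 mol): C 2.000, H 2.001, O 1.000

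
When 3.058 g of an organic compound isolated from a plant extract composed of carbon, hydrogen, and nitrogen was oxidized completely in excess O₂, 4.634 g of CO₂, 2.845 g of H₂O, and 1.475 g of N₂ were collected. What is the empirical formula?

CH3N

mol C = 4.634 g CO₂ ÷ 44.009 g/mol = 0.10530 mol
mol H = 2 × 2.845 g H₂O ÷ 18.015 g/mol = 0.31585 mol
mol N = 2 × 1.475 g N₂ ÷ 28.014 g/mol = 0.10530 mol
Divide by the smallest (0.10530 mol): C 1.000, H 3.000, N 1.000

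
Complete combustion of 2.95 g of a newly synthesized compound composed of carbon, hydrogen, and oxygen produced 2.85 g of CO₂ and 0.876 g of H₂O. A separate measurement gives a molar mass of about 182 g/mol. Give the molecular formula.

C4H6O8

mol C = 2.85 g CO₂ ÷ 44.009 g/mol = 0.06476 mol
mol H = 2 × 0.876 g H₂O ÷ 18.015 g/mol = 0.09725 mol
mass O = 2.95 − (0.7778 + 0.09803) = 2.074 g → mol O = 2.074 ÷ 15.999 = 0.1296 mol
Divide by the smallest (0.06476 mol): C 1.000, H 1.502, O 2.002
Multiplying each by 2 gives whole numbers: C 2.00, H 3.00, O 4.00
Empirical formula: C2H3O4
Empirical-formula mass = 91.04 g/mol; 182 ÷ 91.04 ≈ 2, so the molecular formula is C4H6O8.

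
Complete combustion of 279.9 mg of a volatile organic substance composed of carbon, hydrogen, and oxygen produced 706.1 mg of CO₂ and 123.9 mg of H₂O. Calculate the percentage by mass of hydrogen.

mol C = 0.7061 g CO₂ ÷ 44.009 g/mol = 0.016044 mol
mol H = 2 × 0.1239 g H₂O ÷ 18.015 g/mol = 0.013755 mol
mass O = 0.2799 − (0.19271 + 0.013865) = 0.073325 g → mol O = 0.073325 ÷ 15.999 = 0.0045831 mol
mass % H = 0.013865 g ÷ 0.2799 g × 100%

4.95%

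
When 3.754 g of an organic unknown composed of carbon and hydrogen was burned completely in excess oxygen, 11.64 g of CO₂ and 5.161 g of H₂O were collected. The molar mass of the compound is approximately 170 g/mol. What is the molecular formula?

mol C = 11.64 g CO₂ ÷ 44.009 g/mol = 0.26449 mol
mol H = 2 × 5.161 g H₂O ÷ 18.015 g/mol = 0.57297 mol
Divide by the smallest (0.26449 mol): C 1.000, H 2.166
Multiplying each by 6 gives whole numbers: C 6.00, H 13.00
Empirical formula: C6H13
Empirical-formula mass = 85.17 g/mol; 170 ÷ 85.17 ≈ 2, so the molecular formula is C12H26.

C12H26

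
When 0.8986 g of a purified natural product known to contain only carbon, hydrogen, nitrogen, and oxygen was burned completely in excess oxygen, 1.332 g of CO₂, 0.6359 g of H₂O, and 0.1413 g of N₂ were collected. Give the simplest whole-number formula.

mol C = 1.332 g CO₂ ÷ 44.009 g/mol = 0.030267 mol
mol H = 2 × 0.6359 g H₂O ÷ 18.015 g/mol = 0.070597 mol
mol N = 2 × 0.1413 g N₂ ÷ 28.014 g/mol = 0.010088 mol
mass O = 0.8986 − (0.36353 + 0.071161 + 0.14130) = 0.32261 g → mol O = 0.32261 ÷ 15.999 = 0.020164 mol
Divide by the smallest (0.010088 mol): C 3.000, H 6.998, N 1.000, O 1.999

C3H7NO2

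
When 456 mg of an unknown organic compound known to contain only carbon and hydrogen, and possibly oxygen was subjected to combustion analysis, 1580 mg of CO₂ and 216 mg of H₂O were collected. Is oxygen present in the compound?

mol C = 1.58 g CO₂ ÷ 44.009 g/mol = 0.03590 mol
mol H = 2 × 0.216 g H₂O ÷ 18.015 g/mol = 0.02398 mol
C and H together account for 0.4554 g — essentially the entire 0.456 g sample — so the compound contains no oxygen.

no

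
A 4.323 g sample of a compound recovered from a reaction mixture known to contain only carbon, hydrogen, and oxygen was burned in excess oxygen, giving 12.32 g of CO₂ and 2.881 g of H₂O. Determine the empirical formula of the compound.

mol C = 12.32 g CO₂ ÷ 44.009 g/mol = 0.27994 mol
mol H = 2 × 2.881 g H₂O ÷ 18.015 g/mol = 0.31984 mol
mass O = 4.323 − (3.3624 + 0.32240) = 0.63820 g → mol O = 0.63820 ÷ 15.999 = 0.039890 mol
Divide by the smallest (0.039890 mol): C 7.018, H 8.018, O 1.000

C7H8O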